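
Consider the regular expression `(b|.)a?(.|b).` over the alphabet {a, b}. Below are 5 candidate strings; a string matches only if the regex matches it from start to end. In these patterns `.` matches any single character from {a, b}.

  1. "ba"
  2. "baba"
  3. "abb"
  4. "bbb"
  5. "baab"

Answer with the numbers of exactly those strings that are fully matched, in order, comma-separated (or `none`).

2, 3, 4, 5

1. "ba" → no match
2. "baba" → match
3. "abb" → match
4. "bbb" → match
5. "baab" → match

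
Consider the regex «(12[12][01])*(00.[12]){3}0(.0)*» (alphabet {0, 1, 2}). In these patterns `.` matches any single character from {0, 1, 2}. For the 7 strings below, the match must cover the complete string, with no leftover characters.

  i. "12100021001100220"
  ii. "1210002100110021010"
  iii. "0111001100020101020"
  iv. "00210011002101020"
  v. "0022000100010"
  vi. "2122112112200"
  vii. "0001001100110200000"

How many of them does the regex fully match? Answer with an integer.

5

i → match
ii → match
iii → no match
iv → match
v → match
vi → no match
vii → match
Total matched: 5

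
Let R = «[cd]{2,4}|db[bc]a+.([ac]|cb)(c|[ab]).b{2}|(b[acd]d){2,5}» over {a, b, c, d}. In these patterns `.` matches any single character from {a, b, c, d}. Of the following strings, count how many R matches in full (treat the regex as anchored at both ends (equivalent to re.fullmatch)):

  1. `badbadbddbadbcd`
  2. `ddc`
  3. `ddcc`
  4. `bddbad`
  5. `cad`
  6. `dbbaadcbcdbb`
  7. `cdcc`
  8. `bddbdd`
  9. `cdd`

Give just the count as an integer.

1 → match
2 → match
3 → match
4 → match
5 → no match
6 → match
7 → match
8 → match
9 → match
Total matched: 8

8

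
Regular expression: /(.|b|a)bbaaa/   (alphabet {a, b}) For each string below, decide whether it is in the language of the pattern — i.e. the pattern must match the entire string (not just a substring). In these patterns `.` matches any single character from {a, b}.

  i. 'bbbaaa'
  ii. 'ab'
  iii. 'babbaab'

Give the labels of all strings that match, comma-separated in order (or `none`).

i. 'bbbaaa' → match
ii. 'ab' → no match — must end with 'bbaaa'
iii. 'babbaab' → no match — must end with 'bbaaa'

i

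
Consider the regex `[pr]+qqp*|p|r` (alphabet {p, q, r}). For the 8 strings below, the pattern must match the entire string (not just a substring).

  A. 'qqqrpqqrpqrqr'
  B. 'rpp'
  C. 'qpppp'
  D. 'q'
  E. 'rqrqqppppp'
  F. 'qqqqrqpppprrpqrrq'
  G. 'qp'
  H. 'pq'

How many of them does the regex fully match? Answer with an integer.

0

A → no match
B → no match
C → no match
D → no match
E → no match
F → no match
G → no match
H → no match
Total matched: 0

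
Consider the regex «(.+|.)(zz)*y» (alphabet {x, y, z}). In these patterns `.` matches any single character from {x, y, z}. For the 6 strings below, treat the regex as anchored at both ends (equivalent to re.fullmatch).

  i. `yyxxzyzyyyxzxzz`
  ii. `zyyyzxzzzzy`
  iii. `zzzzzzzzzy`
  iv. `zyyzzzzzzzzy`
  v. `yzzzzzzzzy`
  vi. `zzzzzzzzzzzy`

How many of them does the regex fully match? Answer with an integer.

5

i → no match — must end with `y`
ii → match
iii → match
iv → match
v → match
vi → match
Total matched: 5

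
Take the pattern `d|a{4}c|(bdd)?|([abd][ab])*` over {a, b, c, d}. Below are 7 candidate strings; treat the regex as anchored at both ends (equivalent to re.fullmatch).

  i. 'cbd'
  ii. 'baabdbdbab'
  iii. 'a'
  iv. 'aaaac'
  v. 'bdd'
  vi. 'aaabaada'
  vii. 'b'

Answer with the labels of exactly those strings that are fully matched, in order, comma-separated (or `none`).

i → no match
ii → match
iii → no match
iv → match
v → match
vi → match
vii → no match

ii, iv, v, vi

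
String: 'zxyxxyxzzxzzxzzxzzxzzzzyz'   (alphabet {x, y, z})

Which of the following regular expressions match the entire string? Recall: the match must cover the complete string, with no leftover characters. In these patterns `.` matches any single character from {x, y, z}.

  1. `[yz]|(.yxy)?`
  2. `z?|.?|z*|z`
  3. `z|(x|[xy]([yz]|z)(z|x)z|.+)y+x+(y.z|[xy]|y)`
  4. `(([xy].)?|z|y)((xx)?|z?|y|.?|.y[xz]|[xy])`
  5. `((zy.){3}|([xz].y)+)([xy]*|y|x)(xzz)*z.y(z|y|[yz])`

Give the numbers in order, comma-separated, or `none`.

1 → no match
2 → no match
3 → no match
4 → no match
5 → match

5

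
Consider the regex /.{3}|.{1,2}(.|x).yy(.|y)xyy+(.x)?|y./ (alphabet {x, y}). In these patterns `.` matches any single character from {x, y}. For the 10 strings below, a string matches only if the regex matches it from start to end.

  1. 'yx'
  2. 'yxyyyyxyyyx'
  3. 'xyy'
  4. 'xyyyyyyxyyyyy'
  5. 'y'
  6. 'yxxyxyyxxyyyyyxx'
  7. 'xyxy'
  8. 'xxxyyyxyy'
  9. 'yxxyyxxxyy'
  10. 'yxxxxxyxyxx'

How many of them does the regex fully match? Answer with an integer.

5

1. 'yx' → match
2. 'yxyyyyxyyyx' → match
3. 'xyy' → match
4 → match
5. 'y' → no match
6 → no match
7. 'xyxy' → no match
8. 'xxxyyyxyy' → match
9. 'yxxyyxxxyy' → no match
10. 'yxxxxxyxyxx' → no match
Total matched: 5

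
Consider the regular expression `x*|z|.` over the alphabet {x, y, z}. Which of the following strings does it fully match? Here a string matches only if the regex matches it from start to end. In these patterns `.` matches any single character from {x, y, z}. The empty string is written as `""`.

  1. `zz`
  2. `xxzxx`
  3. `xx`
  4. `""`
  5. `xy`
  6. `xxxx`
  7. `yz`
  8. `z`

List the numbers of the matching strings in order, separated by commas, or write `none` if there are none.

1 → no match
2 → no match
3 → match
4 → match
5 → no match
6 → match
7 → no match
8 → match

3, 4, 6, 8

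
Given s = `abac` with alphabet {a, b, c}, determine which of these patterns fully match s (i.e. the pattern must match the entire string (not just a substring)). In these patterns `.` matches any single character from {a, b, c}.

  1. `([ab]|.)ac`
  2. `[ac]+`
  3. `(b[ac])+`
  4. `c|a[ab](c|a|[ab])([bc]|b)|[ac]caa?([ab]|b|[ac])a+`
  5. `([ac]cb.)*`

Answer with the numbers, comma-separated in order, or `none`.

4

1 → no match
2 → no match
3 → no match — must start with `b`
4 → match
5 → no match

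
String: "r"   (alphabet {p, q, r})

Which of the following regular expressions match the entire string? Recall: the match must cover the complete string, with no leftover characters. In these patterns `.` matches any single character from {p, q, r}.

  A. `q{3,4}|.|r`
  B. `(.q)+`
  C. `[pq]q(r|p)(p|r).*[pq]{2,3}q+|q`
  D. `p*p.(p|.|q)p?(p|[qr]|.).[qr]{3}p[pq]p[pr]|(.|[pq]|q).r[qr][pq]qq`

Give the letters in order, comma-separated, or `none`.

A → match
B → no match — must end with "q"
C → no match — must end with "q"
D → no match

A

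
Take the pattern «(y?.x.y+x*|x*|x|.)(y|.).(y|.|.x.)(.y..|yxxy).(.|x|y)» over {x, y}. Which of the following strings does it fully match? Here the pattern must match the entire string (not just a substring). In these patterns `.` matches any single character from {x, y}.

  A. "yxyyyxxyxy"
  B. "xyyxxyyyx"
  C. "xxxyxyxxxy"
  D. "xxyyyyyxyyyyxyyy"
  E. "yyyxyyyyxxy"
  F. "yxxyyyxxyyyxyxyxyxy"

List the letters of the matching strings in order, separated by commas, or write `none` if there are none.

A, C, D, E, F

A → match
B → no match
C → match
D → match
E → match
F → match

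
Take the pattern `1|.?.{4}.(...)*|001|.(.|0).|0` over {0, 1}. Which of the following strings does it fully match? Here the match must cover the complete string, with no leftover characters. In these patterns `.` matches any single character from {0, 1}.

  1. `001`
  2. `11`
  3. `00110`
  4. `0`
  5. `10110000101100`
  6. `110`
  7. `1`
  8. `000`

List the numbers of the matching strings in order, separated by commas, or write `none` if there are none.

1, 3, 4, 5, 6, 7, 8

1 → match
2 → no match
3 → match
4 → match
5 → match
6 → match
7 → match
8 → match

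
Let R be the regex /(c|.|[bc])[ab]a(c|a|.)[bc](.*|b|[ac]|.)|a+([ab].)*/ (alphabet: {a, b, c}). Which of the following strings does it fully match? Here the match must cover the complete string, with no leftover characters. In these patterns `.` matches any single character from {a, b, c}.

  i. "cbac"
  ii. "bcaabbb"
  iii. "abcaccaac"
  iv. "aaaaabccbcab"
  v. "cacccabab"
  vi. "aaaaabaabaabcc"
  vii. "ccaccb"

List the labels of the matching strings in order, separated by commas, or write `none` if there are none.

i. "cbac" → no match
ii. "bcaabbb" → no match
iii. "abcaccaac" → no match
iv. "aaaaabccbcab" → no match
v. "cacccabab" → no match
vi → no match
vii. "ccaccb" → no match

none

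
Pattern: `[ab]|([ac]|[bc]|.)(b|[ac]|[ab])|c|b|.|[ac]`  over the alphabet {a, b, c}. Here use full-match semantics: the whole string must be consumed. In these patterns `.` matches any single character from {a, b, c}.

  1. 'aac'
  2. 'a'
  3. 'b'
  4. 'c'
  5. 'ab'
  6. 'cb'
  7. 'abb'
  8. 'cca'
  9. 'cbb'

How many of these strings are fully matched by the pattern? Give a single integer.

1. 'aac' → no match
2. 'a' → match
3. 'b' → match
4. 'c' → match
5. 'ab' → match
6. 'cb' → match
7. 'abb' → no match
8. 'cca' → no match
9. 'cbb' → no match
Total matched: 5

5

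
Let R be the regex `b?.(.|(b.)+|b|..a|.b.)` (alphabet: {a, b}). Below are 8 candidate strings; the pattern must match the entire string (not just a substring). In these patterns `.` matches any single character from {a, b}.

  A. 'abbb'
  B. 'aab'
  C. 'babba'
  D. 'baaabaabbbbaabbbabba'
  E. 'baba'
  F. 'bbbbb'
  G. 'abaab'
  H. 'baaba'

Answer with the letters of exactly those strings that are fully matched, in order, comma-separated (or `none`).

A, C, E, F, H

A → match
B → no match
C → match
D → no match
E → match
F → match
G → no match
H → match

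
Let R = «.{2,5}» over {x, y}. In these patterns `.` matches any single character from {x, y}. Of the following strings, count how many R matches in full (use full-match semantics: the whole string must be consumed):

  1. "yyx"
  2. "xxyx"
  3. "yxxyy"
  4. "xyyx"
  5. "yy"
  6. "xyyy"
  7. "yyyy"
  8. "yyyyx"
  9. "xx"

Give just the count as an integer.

9

1 → match
2 → match
3 → match
4 → match
5 → match
6 → match
7 → match
8 → match
9 → match
Total matched: 9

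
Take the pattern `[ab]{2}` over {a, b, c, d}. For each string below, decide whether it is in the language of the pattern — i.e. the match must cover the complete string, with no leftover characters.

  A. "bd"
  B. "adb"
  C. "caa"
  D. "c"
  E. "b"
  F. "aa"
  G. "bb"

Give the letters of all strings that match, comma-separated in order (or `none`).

A → no match
B → no match
C → no match
D → no match
E → no match
F → match
G → match

F, G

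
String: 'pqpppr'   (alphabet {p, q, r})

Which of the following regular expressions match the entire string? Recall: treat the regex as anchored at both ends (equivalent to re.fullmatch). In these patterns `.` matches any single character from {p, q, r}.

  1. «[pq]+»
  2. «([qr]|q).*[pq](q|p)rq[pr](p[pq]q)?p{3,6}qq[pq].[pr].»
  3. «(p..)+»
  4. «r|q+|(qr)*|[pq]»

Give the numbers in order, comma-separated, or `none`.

1 → no match
2 → no match
3 → match
4 → no match

3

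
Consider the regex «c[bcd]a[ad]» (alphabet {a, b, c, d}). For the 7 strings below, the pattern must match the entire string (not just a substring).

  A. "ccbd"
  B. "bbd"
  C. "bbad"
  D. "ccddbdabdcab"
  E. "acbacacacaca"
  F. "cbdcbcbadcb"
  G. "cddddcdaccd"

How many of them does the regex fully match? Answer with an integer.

A → no match
B → no match — must start with "c"
C → no match — must start with "c"
D → no match
E → no match — must start with "c"
F → no match
G → no match
Total matched: 0

0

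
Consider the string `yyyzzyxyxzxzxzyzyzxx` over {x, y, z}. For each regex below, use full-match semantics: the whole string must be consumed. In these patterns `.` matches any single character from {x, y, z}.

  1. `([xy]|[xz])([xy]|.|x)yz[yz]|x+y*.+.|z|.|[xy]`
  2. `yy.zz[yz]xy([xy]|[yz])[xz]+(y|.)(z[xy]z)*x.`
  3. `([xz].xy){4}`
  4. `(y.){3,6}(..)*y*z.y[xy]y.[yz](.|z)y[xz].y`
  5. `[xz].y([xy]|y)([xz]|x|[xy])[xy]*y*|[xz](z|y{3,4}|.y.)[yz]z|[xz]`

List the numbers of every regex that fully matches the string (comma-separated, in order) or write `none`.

2

1 → no match
2 → match
3 → no match — must end with `xy`
4 → no match — must end with `y`
5 → no match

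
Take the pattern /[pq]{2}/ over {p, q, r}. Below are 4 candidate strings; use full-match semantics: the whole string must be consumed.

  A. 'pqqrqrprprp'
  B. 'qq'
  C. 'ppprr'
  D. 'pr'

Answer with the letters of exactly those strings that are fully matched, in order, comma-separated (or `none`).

A → no match
B → match
C → no match
D → no match

B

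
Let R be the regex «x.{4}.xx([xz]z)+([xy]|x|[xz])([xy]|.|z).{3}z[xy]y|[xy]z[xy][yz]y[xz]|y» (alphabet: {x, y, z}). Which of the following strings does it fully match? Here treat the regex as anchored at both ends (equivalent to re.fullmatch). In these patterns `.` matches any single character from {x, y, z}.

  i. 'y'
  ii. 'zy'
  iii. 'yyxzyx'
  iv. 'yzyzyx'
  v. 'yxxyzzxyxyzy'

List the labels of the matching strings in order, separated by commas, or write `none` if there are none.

i, iv

i → match
ii → no match
iii → no match
iv → match
v → no match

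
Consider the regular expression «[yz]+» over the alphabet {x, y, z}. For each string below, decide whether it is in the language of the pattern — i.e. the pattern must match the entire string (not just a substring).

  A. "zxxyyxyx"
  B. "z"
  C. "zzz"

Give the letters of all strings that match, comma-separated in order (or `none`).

A → no match
B → match
C → match

B, C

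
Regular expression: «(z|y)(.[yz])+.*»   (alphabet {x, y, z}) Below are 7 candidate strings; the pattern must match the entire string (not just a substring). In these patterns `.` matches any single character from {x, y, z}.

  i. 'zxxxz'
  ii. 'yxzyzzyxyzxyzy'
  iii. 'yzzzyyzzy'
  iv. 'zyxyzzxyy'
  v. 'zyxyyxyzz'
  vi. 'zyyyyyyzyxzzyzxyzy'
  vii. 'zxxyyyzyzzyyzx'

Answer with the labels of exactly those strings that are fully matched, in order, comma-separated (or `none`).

ii, iii, vi

i → no match
ii → match
iii → match
iv → no match
v → no match
vi → match
vii → no match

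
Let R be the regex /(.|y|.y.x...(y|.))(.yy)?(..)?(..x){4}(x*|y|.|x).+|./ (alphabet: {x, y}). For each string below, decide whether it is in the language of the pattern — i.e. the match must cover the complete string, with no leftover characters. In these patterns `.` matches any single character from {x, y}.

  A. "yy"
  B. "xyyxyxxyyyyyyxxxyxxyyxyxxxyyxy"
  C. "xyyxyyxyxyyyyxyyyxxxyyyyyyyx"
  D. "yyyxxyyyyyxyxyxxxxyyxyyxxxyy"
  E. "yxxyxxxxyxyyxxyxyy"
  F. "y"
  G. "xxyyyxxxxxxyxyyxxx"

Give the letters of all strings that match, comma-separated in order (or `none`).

A → no match
B → match
C → no match
D → no match
E → no match
F → match
G → match

B, F, G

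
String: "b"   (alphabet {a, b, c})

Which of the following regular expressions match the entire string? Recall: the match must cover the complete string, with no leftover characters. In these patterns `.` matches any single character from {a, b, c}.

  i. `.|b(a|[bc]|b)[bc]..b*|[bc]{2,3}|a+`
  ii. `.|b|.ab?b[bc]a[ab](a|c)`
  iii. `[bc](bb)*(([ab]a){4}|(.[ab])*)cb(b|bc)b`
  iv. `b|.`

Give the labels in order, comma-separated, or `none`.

i, ii, iv

i → match
ii → match
iii → no match
iv → match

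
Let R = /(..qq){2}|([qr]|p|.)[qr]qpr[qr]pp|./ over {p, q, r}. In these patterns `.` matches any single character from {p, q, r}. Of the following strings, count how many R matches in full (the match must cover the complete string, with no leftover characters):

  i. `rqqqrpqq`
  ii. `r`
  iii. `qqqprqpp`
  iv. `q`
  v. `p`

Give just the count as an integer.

i → match
ii → match
iii → match
iv → match
v → match
Total matched: 5

5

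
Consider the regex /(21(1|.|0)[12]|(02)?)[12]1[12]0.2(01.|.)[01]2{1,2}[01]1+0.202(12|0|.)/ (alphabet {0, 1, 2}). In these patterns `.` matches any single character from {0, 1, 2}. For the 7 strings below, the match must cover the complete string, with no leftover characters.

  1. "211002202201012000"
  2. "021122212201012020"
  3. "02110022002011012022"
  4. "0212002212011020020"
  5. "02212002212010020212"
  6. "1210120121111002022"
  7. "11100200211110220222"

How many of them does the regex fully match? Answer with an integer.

1

1 → no match
2 → no match
3 → no match
4 → no match
5 → match
6 → no match
7 → no match
Total matched: 1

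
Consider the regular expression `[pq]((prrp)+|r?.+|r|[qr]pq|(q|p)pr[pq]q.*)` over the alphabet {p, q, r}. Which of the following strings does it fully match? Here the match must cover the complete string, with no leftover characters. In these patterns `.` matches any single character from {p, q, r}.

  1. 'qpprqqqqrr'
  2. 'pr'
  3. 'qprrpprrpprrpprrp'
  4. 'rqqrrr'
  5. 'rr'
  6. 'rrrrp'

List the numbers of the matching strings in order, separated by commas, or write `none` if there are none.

1 → match
2 → match
3 → match
4 → no match
5 → no match
6 → no match

1, 2, 3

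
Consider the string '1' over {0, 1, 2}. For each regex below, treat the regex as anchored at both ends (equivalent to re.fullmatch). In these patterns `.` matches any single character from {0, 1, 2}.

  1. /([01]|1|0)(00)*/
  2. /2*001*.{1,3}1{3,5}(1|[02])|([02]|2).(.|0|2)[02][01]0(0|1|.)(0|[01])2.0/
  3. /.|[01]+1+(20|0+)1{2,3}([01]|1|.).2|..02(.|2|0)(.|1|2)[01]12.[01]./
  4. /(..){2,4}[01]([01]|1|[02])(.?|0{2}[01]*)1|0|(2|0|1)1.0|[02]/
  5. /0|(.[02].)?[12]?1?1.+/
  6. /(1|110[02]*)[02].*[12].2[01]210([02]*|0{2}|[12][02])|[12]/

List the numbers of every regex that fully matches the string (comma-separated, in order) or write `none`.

1 → match
2 → no match
3 → match
4 → no match
5 → no match
6 → match

1, 3, 6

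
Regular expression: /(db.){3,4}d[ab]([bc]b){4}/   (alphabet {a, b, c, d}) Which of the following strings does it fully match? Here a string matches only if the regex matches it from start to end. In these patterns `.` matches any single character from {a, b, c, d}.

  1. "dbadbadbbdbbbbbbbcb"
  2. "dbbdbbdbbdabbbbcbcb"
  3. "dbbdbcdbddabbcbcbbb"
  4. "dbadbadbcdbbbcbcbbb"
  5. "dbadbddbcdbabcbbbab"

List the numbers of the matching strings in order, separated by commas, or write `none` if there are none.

1, 2, 3, 4

1 → match
2 → match
3 → match
4 → match
5 → no match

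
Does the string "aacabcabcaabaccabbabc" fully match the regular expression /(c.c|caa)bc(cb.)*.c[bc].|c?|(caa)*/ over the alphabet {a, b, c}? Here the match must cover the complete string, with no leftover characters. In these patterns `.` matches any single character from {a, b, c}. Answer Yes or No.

No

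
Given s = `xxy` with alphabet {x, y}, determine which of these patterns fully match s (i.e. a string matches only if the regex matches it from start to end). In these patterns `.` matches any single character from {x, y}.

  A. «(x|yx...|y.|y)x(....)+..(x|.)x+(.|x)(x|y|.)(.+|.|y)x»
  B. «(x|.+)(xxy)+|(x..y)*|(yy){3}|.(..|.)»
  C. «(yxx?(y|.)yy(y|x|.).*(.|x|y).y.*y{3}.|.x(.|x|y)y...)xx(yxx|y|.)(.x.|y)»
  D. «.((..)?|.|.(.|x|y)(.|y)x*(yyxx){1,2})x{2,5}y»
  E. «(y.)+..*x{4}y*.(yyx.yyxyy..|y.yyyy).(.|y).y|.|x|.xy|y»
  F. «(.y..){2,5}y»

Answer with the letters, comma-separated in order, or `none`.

B, E

A → no match — must end with `x`
B → match
C → no match
D → no match
E → match
F → no match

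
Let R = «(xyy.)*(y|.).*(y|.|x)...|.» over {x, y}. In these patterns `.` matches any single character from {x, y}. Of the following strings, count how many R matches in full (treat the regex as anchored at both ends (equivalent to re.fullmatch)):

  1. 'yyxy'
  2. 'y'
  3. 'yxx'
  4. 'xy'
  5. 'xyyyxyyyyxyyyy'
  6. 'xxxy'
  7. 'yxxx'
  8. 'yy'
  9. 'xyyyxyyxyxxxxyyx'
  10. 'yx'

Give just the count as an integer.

1 → no match
2 → match
3 → no match
4 → no match
5 → match
6 → no match
7 → no match
8 → no match
9 → match
10 → no match
Total matched: 3

3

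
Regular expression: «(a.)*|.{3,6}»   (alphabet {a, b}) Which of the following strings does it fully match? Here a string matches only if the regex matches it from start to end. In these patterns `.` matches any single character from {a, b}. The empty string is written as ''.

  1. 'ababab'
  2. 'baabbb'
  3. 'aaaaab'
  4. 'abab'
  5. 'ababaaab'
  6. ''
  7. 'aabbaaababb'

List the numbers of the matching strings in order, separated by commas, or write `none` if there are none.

1, 2, 3, 4, 5, 6

1 → match
2 → match
3 → match
4 → match
5 → match
6 → match
7 → no match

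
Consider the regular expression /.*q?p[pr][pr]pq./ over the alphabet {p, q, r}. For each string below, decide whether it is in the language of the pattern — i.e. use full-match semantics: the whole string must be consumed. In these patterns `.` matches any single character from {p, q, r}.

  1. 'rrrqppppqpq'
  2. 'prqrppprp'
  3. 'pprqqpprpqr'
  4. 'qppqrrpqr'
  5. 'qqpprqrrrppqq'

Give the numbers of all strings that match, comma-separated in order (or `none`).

1 → no match
2 → no match
3 → match
4 → no match
5 → no match

3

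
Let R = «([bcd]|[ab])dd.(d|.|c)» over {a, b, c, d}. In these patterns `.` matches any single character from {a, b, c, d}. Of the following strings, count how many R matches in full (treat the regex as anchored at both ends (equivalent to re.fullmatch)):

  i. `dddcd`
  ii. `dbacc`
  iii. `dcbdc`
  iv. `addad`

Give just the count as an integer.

i → match
ii → no match
iii → no match
iv → match
Total matched: 2

2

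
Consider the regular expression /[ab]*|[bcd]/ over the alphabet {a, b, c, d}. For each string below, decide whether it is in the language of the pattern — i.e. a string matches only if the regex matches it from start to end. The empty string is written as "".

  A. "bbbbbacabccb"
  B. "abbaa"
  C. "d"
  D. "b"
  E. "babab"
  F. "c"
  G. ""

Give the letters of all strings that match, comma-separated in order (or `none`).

A → no match
B → match
C → match
D → match
E → match
F → match
G → match

B, C, D, E, F, G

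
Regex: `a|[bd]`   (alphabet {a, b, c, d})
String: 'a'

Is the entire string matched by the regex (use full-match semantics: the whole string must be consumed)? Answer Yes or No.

Yes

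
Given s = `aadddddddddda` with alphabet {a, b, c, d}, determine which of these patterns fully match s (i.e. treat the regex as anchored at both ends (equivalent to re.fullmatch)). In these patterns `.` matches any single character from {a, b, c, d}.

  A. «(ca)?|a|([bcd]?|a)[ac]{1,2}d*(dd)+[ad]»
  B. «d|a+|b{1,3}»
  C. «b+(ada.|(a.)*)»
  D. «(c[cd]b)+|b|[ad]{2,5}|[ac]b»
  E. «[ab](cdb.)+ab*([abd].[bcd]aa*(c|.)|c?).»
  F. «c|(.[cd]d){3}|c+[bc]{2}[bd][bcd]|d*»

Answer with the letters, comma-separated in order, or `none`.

A → match
B → no match
C → no match — must start with `b`
D → no match
E → no match
F → no match

A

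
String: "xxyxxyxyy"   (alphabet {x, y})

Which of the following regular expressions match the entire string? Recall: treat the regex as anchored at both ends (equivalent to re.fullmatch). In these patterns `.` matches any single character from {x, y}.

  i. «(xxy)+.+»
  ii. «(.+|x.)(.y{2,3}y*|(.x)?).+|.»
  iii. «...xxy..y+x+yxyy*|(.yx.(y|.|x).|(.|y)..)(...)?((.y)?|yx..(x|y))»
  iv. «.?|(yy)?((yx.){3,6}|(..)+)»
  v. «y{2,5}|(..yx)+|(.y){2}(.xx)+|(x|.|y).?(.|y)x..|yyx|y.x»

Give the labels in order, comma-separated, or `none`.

i → match
ii → match
iii → no match
iv → no match
v → no match

i, ii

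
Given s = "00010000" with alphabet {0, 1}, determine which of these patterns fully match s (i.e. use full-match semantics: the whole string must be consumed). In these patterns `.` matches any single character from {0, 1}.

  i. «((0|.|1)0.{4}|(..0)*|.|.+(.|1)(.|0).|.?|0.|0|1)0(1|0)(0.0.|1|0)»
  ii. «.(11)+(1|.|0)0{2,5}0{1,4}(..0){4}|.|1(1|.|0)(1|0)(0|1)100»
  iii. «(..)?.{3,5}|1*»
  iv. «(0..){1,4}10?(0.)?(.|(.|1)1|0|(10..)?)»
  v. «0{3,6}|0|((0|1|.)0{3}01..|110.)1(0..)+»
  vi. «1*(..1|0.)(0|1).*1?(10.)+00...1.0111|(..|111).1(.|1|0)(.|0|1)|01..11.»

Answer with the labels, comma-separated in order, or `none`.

i → match
ii → no match
iii → no match
iv → match
v → no match
vi → no match

i, iv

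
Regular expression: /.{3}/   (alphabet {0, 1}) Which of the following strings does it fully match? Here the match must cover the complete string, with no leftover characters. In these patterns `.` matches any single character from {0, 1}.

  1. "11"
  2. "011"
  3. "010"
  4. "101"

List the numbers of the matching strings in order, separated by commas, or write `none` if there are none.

1 → no match
2 → match
3 → match
4 → match

2, 3, 4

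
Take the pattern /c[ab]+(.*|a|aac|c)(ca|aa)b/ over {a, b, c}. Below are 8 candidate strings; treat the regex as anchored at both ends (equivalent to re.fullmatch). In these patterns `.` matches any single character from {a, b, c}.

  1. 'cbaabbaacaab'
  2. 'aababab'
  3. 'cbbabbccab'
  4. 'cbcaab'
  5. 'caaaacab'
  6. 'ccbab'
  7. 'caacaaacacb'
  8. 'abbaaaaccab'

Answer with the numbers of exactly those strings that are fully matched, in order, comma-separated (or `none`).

1, 3, 4, 5

1 → match
2 → no match — must start with 'c'
3 → match
4 → match
5 → match
6 → no match
7 → no match
8 → no match — must start with 'c'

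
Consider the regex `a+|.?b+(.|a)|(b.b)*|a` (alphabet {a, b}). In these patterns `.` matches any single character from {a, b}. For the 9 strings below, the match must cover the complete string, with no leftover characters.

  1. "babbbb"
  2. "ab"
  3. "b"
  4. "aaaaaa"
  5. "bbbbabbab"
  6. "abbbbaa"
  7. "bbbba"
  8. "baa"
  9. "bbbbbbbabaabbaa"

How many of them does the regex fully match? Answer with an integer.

4

1 → match
2 → no match
3 → no match
4 → match
5 → match
6 → no match
7 → match
8 → no match
9 → no match
Total matched: 4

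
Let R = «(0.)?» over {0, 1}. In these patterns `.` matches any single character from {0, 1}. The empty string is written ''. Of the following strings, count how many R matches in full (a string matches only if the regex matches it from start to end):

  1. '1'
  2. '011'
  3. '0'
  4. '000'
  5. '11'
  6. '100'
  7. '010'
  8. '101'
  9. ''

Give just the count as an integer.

1 → no match
2 → no match
3 → no match
4 → no match
5 → no match
6 → no match
7 → no match
8 → no match
9 → match
Total matched: 1

1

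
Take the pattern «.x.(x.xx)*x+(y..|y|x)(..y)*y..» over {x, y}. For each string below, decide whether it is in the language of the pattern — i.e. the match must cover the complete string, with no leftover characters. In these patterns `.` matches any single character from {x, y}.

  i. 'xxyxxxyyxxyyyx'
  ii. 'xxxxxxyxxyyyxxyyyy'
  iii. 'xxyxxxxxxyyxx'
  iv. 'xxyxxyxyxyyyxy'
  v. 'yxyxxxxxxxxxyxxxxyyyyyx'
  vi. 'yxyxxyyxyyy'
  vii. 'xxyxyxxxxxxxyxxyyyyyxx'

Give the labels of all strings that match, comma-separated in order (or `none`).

i → match
ii → match
iii → match
iv → match
v → match
vi → match
vii → match

i, ii, iii, iv, v, vi, vii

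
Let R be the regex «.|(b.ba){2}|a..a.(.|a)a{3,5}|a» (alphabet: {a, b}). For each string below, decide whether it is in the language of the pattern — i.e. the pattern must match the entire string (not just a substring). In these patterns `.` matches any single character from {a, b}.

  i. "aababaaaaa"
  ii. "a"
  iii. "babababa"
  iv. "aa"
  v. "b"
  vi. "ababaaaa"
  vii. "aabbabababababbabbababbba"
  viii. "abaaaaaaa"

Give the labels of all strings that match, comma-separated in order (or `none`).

i, ii, iii, v, viii

i. "aababaaaaa" → match
ii. "a" → match
iii. "babababa" → match
iv. "aa" → no match
v. "b" → match
vi. "ababaaaa" → no match
vii → no match
viii. "abaaaaaaa" → match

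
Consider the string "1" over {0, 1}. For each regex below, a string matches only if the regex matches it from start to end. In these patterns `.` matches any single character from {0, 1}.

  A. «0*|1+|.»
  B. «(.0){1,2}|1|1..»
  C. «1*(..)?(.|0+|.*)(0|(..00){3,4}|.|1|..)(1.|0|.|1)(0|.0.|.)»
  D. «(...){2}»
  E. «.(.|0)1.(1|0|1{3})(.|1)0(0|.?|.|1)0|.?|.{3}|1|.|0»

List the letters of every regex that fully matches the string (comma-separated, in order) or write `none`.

A → match
B → match
C → no match
D → no match
E → match

A, B, E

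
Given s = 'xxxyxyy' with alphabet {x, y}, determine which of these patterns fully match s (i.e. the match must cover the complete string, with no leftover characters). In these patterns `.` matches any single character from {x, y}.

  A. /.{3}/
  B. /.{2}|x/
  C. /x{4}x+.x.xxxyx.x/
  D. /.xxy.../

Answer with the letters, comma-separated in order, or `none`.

D

A → no match
B → no match
C → no match — must end with 'x'
D → match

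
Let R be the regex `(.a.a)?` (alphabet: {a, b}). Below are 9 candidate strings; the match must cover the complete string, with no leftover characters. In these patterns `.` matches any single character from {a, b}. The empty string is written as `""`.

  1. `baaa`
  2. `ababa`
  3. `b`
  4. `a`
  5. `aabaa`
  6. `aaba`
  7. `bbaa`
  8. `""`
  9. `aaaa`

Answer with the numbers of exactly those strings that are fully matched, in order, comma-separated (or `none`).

1, 6, 8, 9

1 → match
2 → no match
3 → no match
4 → no match
5 → no match
6 → match
7 → no match
8 → match
9 → match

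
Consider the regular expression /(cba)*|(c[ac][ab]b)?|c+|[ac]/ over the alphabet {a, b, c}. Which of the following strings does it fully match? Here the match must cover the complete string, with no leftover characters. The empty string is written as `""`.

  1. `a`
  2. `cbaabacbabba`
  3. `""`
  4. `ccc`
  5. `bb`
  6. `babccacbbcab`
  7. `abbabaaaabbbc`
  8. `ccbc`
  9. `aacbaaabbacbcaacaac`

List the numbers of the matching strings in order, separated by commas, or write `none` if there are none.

1 → match
2 → no match
3 → match
4 → match
5 → no match
6 → no match
7 → no match
8 → no match
9 → no match

1, 3, 4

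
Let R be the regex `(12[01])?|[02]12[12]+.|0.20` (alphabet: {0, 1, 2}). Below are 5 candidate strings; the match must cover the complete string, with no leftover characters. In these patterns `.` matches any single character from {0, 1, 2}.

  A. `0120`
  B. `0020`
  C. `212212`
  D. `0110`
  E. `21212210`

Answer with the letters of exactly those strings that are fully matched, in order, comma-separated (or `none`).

A → match
B → match
C → match
D → no match
E → match

A, B, C, E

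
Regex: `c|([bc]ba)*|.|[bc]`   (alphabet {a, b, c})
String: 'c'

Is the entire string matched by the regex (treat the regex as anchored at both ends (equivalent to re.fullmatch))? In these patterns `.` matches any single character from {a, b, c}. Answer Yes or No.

Yes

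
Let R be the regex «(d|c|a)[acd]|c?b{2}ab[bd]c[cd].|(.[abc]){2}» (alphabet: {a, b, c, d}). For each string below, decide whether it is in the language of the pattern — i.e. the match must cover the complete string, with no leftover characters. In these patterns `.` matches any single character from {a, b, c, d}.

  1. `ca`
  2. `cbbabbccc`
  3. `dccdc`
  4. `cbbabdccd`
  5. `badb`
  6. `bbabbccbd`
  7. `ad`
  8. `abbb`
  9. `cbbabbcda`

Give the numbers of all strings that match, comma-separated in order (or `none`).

1, 2, 4, 5, 7, 8, 9

1 → match
2 → match
3 → no match
4 → match
5 → match
6 → no match
7 → match
8 → match
9 → match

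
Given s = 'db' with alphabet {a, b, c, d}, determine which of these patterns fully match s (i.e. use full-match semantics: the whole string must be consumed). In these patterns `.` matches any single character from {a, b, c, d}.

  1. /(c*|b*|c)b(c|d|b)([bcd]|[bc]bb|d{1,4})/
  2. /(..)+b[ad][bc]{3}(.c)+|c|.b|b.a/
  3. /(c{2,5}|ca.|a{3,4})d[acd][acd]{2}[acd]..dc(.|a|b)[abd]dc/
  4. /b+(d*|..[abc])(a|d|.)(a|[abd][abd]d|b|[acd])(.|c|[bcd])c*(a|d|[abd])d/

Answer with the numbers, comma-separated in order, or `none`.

2

1 → no match
2 → match
3 → no match — must end with 'dc'
4 → no match — must start with 'b'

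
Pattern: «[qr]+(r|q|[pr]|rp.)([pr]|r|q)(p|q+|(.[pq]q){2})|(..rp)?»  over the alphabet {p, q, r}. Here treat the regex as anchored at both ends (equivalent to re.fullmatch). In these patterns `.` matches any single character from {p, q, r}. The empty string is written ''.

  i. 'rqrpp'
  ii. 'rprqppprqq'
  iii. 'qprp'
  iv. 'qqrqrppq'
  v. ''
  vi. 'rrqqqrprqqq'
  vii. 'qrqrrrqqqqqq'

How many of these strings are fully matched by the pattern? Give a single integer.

i → match
ii → no match
iii → match
iv → match
v → match
vi → match
vii → match
Total matched: 6

6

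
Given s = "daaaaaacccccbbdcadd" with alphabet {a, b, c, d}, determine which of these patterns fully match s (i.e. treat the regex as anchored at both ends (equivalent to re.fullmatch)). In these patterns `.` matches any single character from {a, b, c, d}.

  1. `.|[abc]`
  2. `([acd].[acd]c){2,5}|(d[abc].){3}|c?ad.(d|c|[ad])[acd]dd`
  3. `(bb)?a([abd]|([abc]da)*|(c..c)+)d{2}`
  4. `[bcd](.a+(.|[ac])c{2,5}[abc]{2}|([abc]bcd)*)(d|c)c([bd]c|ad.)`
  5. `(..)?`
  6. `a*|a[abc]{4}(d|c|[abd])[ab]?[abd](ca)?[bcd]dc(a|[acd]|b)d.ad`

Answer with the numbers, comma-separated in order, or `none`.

4

1 → no match
2 → no match
3 → no match
4 → match
5 → no match
6 → no match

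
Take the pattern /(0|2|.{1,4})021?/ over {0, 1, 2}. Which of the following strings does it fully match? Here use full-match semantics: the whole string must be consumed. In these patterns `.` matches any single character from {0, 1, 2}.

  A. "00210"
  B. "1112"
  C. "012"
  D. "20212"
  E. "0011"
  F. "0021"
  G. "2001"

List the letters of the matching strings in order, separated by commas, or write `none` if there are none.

A → no match
B → no match
C → no match
D → no match
E → no match
F → match
G → no match

F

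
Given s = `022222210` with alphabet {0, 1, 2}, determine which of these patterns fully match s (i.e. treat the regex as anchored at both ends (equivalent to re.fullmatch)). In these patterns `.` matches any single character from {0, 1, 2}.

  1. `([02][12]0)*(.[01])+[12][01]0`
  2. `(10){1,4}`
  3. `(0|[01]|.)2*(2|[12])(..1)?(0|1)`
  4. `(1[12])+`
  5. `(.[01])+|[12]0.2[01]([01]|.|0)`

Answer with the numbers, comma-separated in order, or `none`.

3

1 → no match
2 → no match — must start with `10`
3 → match
4 → no match — must start with `1`
5 → no match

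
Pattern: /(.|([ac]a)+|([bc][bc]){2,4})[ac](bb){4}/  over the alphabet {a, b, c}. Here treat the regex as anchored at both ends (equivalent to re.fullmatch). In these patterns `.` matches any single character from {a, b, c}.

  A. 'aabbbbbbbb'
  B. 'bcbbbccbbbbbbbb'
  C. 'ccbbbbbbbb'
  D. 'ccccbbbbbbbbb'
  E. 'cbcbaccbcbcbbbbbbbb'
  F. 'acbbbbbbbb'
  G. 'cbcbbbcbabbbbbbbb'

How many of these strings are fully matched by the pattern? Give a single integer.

5

A. 'aabbbbbbbb' → match
B → match
C. 'ccbbbbbbbb' → match
D → no match
E → no match
F. 'acbbbbbbbb' → match
G → match
Total matched: 5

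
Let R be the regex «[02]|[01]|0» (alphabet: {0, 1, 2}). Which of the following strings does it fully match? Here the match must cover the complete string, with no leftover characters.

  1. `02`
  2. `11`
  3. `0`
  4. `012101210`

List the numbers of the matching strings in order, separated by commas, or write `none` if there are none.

1 → no match
2 → no match
3 → match
4 → no match

3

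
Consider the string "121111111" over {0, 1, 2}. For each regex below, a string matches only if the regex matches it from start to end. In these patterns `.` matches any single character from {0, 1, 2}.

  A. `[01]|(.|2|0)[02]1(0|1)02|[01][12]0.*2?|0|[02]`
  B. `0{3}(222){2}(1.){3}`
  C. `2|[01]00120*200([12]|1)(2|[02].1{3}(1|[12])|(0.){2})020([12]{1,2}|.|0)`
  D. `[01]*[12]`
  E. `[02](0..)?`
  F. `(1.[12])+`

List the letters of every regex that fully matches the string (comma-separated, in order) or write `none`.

A → no match
B → no match — must start with "0"
C → no match
D → no match
E → no match
F → match

F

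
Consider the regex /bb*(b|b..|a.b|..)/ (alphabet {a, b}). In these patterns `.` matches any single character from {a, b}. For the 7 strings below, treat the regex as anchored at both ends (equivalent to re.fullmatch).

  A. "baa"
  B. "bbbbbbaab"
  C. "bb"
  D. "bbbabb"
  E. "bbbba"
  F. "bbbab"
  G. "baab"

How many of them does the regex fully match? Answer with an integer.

A → match
B → match
C → match
D → match
E → match
F → match
G → match
Total matched: 7

7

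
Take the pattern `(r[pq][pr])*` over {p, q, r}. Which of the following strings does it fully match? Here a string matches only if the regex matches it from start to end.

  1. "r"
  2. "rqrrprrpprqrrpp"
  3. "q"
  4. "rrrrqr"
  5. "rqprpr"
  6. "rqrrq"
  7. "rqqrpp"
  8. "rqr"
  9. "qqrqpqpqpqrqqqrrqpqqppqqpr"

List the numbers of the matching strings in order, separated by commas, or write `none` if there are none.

2, 5, 8

1 → no match
2 → match
3 → no match
4 → no match
5 → match
6 → no match
7 → no match
8 → match
9 → no match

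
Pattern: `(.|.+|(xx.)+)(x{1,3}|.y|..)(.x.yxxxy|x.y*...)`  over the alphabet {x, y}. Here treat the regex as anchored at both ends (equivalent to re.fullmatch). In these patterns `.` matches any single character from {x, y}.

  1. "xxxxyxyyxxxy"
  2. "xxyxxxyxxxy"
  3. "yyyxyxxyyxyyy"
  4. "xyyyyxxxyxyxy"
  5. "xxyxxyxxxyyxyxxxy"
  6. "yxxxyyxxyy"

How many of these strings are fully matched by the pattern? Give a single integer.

1. "xxxxyxyyxxxy" → match
2. "xxyxxxyxxxy" → match
3 → no match
4 → no match
5 → no match
6. "yxxxyyxxyy" → no match
Total matched: 2

2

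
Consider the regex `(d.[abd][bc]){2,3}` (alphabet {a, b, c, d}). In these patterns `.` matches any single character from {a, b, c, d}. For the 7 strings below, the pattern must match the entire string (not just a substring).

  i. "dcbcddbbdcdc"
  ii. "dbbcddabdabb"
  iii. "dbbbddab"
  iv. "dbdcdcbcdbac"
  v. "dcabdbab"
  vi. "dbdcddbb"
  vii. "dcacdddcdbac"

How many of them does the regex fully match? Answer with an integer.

7

i → match
ii → match
iii → match
iv → match
v → match
vi → match
vii → match
Total matched: 7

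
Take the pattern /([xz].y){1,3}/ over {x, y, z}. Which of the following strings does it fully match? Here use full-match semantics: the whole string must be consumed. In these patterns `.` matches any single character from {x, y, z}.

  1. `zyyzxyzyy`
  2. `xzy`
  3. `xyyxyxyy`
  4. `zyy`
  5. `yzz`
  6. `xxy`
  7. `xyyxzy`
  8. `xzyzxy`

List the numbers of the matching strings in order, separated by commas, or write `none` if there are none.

1 → match
2 → match
3 → no match
4 → match
5 → no match — must end with `y`
6 → match
7 → match
8 → match

1, 2, 4, 6, 7, 8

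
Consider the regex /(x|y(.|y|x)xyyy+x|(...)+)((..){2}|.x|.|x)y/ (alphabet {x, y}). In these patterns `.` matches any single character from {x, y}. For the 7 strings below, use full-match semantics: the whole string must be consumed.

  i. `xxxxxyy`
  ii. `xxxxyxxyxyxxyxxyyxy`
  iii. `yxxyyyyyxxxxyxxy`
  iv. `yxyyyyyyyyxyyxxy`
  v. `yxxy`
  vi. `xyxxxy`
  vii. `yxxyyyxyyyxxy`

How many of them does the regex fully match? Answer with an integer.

1

i → no match
ii → no match
iii → no match
iv → no match
v → no match
vi → match
vii → no match
Total matched: 1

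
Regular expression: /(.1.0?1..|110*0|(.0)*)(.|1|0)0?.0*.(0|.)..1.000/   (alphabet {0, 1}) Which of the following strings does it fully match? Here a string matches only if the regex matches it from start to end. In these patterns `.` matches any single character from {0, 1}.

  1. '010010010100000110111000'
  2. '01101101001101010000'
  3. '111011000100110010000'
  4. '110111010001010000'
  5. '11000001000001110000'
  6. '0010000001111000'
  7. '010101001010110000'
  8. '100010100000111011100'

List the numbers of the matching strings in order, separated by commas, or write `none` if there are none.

1 → match
2 → no match
3 → match
4 → match
5 → match
6 → match
7 → match
8 → no match — must end with '000'

1, 3, 4, 5, 6, 7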